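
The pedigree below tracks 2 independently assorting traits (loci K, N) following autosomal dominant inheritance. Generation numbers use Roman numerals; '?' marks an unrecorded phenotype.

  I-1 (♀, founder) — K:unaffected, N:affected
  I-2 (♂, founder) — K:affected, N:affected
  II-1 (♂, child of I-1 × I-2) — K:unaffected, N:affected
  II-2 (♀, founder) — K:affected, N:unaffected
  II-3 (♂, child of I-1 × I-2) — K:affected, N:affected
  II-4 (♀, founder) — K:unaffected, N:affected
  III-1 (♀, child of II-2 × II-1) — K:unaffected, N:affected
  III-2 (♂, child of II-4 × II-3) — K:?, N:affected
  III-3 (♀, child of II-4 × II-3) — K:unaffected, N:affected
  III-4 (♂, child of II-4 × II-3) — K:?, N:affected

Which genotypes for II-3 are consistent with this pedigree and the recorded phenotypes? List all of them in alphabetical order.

K/I-1 un ·: kk
K/I-2 aff ·: Kk
K/II-1 un I-1×I-2: kk
K/II-2 aff ·: Kk
K/II-3 aff I-1×I-2: Kk
K/II-4 un ·: kk
K/III-1 un II-2×II-1: kk
K/III-2 ? II-4×II-3: kk|Kk
K/III-3 un II-4×II-3: kk
K/III-4 ? II-4×II-3: kk|Kk
⇒ K over [I-1,I-2,II-1,II-2,II-3,II-4,III-1,III-2,III-3,III-4]: 4 consistent
N/I-1 aff ·: Nn|NN
N/I-2 aff ·: Nn|NN
N/II-1 aff I-1×I-2: Nn|NN
N/II-2 un ·: nn
N/II-3 aff I-1×I-2: Nn|NN
N/II-4 aff ·: Nn|NN
N/III-1 aff II-2×II-1: Nn
N/III-2 aff II-4×II-3: Nn|NN
N/III-3 aff II-4×II-3: Nn|NN
N/III-4 aff II-4×II-3: Nn|NN
⇒ N over [I-1,I-2,II-1,II-2,II-3,II-4,III-1,III-2,III-3,III-4]: 159 consistent

II-3 ∈ {Kk NN, Kk Nn}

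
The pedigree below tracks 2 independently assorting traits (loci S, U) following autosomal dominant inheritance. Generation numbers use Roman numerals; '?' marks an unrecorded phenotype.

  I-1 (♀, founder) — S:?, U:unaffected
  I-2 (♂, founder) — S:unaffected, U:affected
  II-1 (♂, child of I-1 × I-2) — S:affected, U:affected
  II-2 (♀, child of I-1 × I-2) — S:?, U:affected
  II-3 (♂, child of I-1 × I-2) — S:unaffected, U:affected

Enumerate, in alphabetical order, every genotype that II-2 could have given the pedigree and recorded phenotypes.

II-2 ∈ {Ss Uu, ss Uu}

S/I-1 ? ·: Ss
S/I-2 un ·: ss
S/II-1 aff I-1×I-2: Ss
S/II-2 ? I-1×I-2: ss|Ss
S/II-3 un I-1×I-2: ss
⇒ S over [I-1,I-2,II-1,II-2,II-3]: 2 consistent
U/I-1 un ·: uu
U/I-2 aff ·: Uu|UU
U/II-1 aff I-1×I-2: Uu
U/II-2 aff I-1×I-2: Uu
U/II-3 aff I-1×I-2: Uu
⇒ U over [I-1,I-2,II-1,II-2,II-3]: 2 consistent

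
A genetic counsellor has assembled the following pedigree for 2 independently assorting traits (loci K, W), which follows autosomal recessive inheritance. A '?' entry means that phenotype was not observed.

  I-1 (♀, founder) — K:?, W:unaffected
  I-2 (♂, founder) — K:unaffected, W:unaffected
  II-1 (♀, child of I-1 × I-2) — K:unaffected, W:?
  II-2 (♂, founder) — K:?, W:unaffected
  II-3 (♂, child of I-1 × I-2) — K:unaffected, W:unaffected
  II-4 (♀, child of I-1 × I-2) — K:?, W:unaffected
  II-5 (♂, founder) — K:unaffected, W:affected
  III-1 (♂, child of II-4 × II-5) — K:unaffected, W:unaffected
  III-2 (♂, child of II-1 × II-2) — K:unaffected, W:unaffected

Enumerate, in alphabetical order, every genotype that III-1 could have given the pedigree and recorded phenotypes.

K/I-1 ? ·: KK|Kk|kk
K/I-2 un ·: KK|Kk
K/II-1 un I-1×I-2: KK|Kk
K/II-2 ? ·: KK|Kk|kk
K/II-3 un I-1×I-2: KK|Kk
K/II-4 ? I-1×I-2: KK|Kk|kk
K/II-5 un ·: KK|Kk
K/III-1 un II-4×II-5: KK|Kk
K/III-2 un II-1×II-2: KK|Kk
⇒ K over [I-1,I-2,II-1,II-2,II-3,II-4,II-5,III-1,III-2]: 476 consistent
W/I-1 un ·: WW|Ww
W/I-2 un ·: WW|Ww
W/II-1 ? I-1×I-2: WW|Ww|ww
W/II-2 un ·: WW|Ww
W/II-3 un I-1×I-2: WW|Ww
W/II-4 un I-1×I-2: WW|Ww
W/II-5 aff ·: ww
W/III-1 un II-4×II-5: Ww
W/III-2 un II-1×II-2: WW|Ww
⇒ W over [I-1,I-2,II-1,II-2,II-3,II-4,II-5,III-1,III-2]: 95 consistent

III-1 ∈ {KK Ww, Kk Ww}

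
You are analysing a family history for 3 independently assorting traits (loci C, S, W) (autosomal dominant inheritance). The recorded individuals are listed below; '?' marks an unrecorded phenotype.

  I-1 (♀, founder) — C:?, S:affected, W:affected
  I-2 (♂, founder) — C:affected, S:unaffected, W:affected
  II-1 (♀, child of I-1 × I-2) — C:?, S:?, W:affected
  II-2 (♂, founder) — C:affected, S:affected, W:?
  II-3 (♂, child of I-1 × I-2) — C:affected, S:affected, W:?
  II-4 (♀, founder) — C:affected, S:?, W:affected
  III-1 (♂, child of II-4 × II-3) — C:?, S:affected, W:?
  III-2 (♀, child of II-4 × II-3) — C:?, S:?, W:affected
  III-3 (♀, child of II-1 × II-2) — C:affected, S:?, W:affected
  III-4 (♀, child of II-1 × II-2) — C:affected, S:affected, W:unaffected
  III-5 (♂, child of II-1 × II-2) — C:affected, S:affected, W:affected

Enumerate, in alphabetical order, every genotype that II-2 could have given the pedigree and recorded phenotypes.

C/I-1 ? ·: cc|Cc|CC
C/I-2 aff ·: Cc|CC
C/II-1 ? I-1×I-2: cc|Cc|CC
C/II-2 aff ·: Cc|CC
C/II-3 aff I-1×I-2: Cc|CC
C/II-4 aff ·: Cc|CC
C/III-1 ? II-4×II-3: cc|Cc|CC
C/III-2 ? II-4×II-3: cc|Cc|CC
C/III-3 aff II-1×II-2: Cc|CC
C/III-4 aff II-1×II-2: Cc|CC
C/III-5 aff II-1×II-2: Cc|CC
⇒ C over [I-1,I-2,II-1,II-2,II-3,II-4,III-1,III-2,III-3,III-4,III-5]: 1873 consistent
S/I-1 aff ·: Ss|SS
S/I-2 un ·: ss
S/II-1 ? I-1×I-2: ss|Ss
S/II-2 aff ·: Ss|SS
S/II-3 aff I-1×I-2: Ss
S/II-4 ? ·: ss|Ss|SS
S/III-1 aff II-4×II-3: Ss|SS
S/III-2 ? II-4×II-3: ss|Ss|SS
S/III-3 ? II-1×II-2: ss|Ss|SS
S/III-4 aff II-1×II-2: Ss|SS
S/III-5 aff II-1×II-2: Ss|SS
⇒ S over [I-1,I-2,II-1,II-2,II-3,II-4,III-1,III-2,III-3,III-4,III-5]: 516 consistent
W/I-1 aff ·: Ww|WW
W/I-2 aff ·: Ww|WW
W/II-1 aff I-1×I-2: Ww
W/II-2 ? ·: ww|Ww
W/II-3 ? I-1×I-2: ww|Ww|WW
W/II-4 aff ·: Ww|WW
W/III-1 ? II-4×II-3: ww|Ww|WW
W/III-2 aff II-4×II-3: Ww|WW
W/III-3 aff II-1×II-2: Ww|WW
W/III-4 un II-1×II-2: ww
W/III-5 aff II-1×II-2: Ww|WW
⇒ W over [I-1,I-2,II-1,II-2,II-3,II-4,III-1,III-2,III-3,III-4,III-5]: 240 consistent

II-2 ∈ {CC SS Ww, CC SS ww, CC Ss Ww, CC Ss ww, Cc SS Ww, Cc SS ww, Cc Ss Ww, Cc Ss ww}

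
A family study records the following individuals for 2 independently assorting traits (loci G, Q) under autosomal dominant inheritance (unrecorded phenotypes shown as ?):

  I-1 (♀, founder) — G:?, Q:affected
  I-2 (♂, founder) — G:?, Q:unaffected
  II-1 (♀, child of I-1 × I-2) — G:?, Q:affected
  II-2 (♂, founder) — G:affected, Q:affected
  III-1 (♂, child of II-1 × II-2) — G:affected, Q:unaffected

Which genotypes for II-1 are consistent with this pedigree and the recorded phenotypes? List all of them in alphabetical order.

G/I-1 ? ·: gg|Gg|GG
G/I-2 ? ·: gg|Gg|GG
G/II-1 ? I-1×I-2: gg|Gg|GG
G/II-2 aff ·: Gg|GG
G/III-1 aff II-1×II-2: Gg|GG
⇒ G over [I-1,I-2,II-1,II-2,III-1]: 48 consistent
Q/I-1 aff ·: Qq|QQ
Q/I-2 un ·: qq
Q/II-1 aff I-1×I-2: Qq
Q/II-2 aff ·: Qq
Q/III-1 un II-1×II-2: qq
⇒ Q over [I-1,I-2,II-1,II-2,III-1]: 2 consistent

II-1 ∈ {GG Qq, Gg Qq, gg Qq}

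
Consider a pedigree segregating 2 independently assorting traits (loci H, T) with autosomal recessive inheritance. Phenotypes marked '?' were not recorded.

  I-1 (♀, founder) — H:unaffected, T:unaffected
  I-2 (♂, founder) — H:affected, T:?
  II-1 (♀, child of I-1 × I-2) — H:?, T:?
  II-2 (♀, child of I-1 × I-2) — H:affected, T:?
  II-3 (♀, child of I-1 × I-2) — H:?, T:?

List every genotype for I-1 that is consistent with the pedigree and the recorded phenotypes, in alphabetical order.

H/I-1 un ·: Hh
H/I-2 aff ·: hh
H/II-1 ? I-1×I-2: Hh|hh
H/II-2 aff I-1×I-2: hh
H/II-3 ? I-1×I-2: Hh|hh
⇒ H over [I-1,I-2,II-1,II-2,II-3]: 4 consistent
T/I-1 un ·: TT|Tt
T/I-2 ? ·: TT|Tt|tt
T/II-1 ? I-1×I-2: TT|Tt|tt
T/II-2 ? I-1×I-2: TT|Tt|tt
T/II-3 ? I-1×I-2: TT|Tt|tt
⇒ T over [I-1,I-2,II-1,II-2,II-3]: 53 consistent

I-1 ∈ {Hh TT, Hh Tt}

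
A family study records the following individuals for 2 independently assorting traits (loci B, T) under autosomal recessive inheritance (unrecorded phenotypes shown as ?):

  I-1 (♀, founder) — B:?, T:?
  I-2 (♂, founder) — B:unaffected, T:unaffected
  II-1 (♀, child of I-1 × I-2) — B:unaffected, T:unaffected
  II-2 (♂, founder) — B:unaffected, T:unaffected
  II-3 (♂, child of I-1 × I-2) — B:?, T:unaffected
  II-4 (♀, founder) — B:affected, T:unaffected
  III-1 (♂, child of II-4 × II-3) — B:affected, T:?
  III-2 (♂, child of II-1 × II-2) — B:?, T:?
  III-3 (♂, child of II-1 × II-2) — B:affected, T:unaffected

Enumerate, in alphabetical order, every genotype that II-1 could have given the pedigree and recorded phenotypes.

II-1 ∈ {Bb TT, Bb Tt}

B/I-1 ? ·: BB|Bb|bb
B/I-2 un ·: BB|Bb
B/II-1 un I-1×I-2: Bb
B/II-2 un ·: Bb
B/II-3 ? I-1×I-2: Bb|bb
B/II-4 aff ·: bb
B/III-1 aff II-4×II-3: bb
B/III-2 ? II-1×II-2: BB|Bb|bb
B/III-3 aff II-1×II-2: bb
⇒ B over [I-1,I-2,II-1,II-2,II-3,II-4,III-1,III-2,III-3]: 21 consistent
T/I-1 ? ·: TT|Tt|tt
T/I-2 un ·: TT|Tt
T/II-1 un I-1×I-2: TT|Tt
T/II-2 un ·: TT|Tt
T/II-3 un I-1×I-2: TT|Tt
T/II-4 un ·: TT|Tt
T/III-1 ? II-4×II-3: TT|Tt|tt
T/III-2 ? II-1×II-2: TT|Tt|tt
T/III-3 un II-1×II-2: TT|Tt
⇒ T over [I-1,I-2,II-1,II-2,II-3,II-4,III-1,III-2,III-3]: 475 consistent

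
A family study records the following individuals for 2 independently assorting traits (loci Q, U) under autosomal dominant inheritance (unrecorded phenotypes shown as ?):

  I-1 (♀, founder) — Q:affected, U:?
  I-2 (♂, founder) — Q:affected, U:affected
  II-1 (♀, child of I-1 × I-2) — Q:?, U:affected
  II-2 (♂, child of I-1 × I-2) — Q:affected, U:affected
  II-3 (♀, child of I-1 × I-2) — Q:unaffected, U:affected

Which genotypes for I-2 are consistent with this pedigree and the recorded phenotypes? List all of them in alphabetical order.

Q/I-1 aff ·: Qq
Q/I-2 aff ·: Qq
Q/II-1 ? I-1×I-2: qq|Qq|QQ
Q/II-2 aff I-1×I-2: Qq|QQ
Q/II-3 un I-1×I-2: qq
⇒ Q over [I-1,I-2,II-1,II-2,II-3]: 6 consistent
U/I-1 ? ·: uu|Uu|UU
U/I-2 aff ·: Uu|UU
U/II-1 aff I-1×I-2: Uu|UU
U/II-2 aff I-1×I-2: Uu|UU
U/II-3 aff I-1×I-2: Uu|UU
⇒ U over [I-1,I-2,II-1,II-2,II-3]: 27 consistent

I-2 ∈ {Qq UU, Qq Uu}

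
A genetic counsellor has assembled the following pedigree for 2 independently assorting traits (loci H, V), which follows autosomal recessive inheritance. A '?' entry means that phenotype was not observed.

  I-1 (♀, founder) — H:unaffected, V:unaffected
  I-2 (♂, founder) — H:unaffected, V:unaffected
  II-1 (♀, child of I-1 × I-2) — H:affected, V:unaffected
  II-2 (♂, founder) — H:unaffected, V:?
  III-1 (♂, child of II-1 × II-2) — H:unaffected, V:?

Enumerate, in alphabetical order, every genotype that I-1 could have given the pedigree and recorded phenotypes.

I-1 ∈ {Hh VV, Hh Vv}

H/I-1 un ·: Hh
H/I-2 un ·: Hh
H/II-1 aff I-1×I-2: hh
H/II-2 un ·: HH|Hh
H/III-1 un II-1×II-2: Hh
⇒ H over [I-1,I-2,II-1,II-2,III-1]: 2 consistent
V/I-1 un ·: VV|Vv
V/I-2 un ·: VV|Vv
V/II-1 un I-1×I-2: VV|Vv
V/II-2 ? ·: VV|Vv|vv
V/III-1 ? II-1×II-2: VV|Vv|vv
⇒ V over [I-1,I-2,II-1,II-2,III-1]: 37 consistent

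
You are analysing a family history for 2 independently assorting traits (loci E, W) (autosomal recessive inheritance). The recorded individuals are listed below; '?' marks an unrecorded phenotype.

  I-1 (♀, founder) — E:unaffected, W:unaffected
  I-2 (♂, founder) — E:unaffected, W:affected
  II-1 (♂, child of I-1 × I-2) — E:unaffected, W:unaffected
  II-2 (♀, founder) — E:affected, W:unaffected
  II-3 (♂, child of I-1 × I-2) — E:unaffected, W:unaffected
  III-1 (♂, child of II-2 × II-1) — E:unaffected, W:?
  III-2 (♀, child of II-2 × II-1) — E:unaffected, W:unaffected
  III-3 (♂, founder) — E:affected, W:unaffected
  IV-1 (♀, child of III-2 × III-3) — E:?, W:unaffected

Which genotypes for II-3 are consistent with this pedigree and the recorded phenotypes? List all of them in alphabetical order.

E/I-1 un ·: EE|Ee
E/I-2 un ·: EE|Ee
E/II-1 un I-1×I-2: EE|Ee
E/II-2 aff ·: ee
E/II-3 un I-1×I-2: EE|Ee
E/III-1 un II-2×II-1: Ee
E/III-2 un II-2×II-1: Ee
E/III-3 aff ·: ee
E/IV-1 ? III-2×III-3: Ee|ee
⇒ E over [I-1,I-2,II-1,II-2,II-3,III-1,III-2,III-3,IV-1]: 26 consistent
W/I-1 un ·: WW|Ww
W/I-2 aff ·: ww
W/II-1 un I-1×I-2: Ww
W/II-2 un ·: WW|Ww
W/II-3 un I-1×I-2: Ww
W/III-1 ? II-2×II-1: WW|Ww|ww
W/III-2 un II-2×II-1: WW|Ww
W/III-3 un ·: WW|Ww
W/IV-1 un III-2×III-3: WW|Ww
⇒ W over [I-1,I-2,II-1,II-2,II-3,III-1,III-2,III-3,IV-1]: 70 consistent

II-3 ∈ {EE Ww, Ee Ww}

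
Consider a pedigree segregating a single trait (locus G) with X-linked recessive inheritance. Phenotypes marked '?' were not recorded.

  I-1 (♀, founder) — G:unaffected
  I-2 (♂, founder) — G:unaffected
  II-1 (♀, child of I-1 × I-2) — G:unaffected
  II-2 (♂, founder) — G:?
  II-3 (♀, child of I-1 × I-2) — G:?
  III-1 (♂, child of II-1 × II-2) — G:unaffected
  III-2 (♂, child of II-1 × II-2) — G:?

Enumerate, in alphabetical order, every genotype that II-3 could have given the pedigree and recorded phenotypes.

G/I-1 un ·: X^GX^G|X^GX^g
G/I-2 un ·: X^GY
G/II-1 un I-1×I-2: X^GX^G|X^GX^g
G/II-2 ? ·: X^GY|X^gY
G/II-3 ? I-1×I-2: X^GX^G|X^GX^g
G/III-1 un II-1×II-2: X^GY
G/III-2 ? II-1×II-2: X^GY|X^gY
⇒ G over [I-1,I-2,II-1,II-2,II-3,III-1,III-2]: 14 consistent

II-3 ∈ {X^GX^G, X^GX^g}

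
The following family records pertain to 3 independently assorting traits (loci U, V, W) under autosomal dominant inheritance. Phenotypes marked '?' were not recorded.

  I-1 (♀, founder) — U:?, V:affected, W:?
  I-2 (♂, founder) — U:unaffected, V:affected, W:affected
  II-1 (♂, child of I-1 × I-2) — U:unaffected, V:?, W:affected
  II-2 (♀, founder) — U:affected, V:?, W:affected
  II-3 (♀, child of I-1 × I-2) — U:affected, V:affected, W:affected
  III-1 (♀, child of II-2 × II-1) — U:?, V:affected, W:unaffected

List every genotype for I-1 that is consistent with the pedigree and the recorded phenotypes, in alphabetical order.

I-1 ∈ {Uu VV WW, Uu VV Ww, Uu VV ww, Uu Vv WW, Uu Vv Ww, Uu Vv ww}

U/I-1 ? ·: Uu
U/I-2 un ·: uu
U/II-1 un I-1×I-2: uu
U/II-2 aff ·: Uu|UU
U/II-3 aff I-1×I-2: Uu
U/III-1 ? II-2×II-1: uu|Uu
⇒ U over [I-1,I-2,II-1,II-2,II-3,III-1]: 3 consistent
V/I-1 aff ·: Vv|VV
V/I-2 aff ·: Vv|VV
V/II-1 ? I-1×I-2: vv|Vv|VV
V/II-2 ? ·: vv|Vv|VV
V/II-3 aff I-1×I-2: Vv|VV
V/III-1 aff II-2×II-1: Vv|VV
⇒ V over [I-1,I-2,II-1,II-2,II-3,III-1]: 62 consistent
W/I-1 ? ·: ww|Ww|WW
W/I-2 aff ·: Ww|WW
W/II-1 aff I-1×I-2: Ww
W/II-2 aff ·: Ww
W/II-3 aff I-1×I-2: Ww|WW
W/III-1 un II-2×II-1: ww
⇒ W over [I-1,I-2,II-1,II-2,II-3,III-1]: 8 consistent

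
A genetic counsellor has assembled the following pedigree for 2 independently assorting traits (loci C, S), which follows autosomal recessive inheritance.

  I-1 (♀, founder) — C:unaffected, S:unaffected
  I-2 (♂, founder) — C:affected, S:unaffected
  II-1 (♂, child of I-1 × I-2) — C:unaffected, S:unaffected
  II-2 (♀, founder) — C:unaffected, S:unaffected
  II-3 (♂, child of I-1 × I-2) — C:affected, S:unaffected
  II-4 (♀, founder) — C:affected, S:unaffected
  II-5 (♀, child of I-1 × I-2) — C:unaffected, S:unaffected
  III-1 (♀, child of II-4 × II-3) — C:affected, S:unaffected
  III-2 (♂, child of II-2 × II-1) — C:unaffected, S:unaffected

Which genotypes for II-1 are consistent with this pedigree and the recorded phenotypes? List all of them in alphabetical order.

II-1 ∈ {Cc SS, Cc Ss}

C/I-1 un ·: Cc
C/I-2 aff ·: cc
C/II-1 un I-1×I-2: Cc
C/II-2 un ·: CC|Cc
C/II-3 aff I-1×I-2: cc
C/II-4 aff ·: cc
C/II-5 un I-1×I-2: Cc
C/III-1 aff II-4×II-3: cc
C/III-2 un II-2×II-1: CC|Cc
⇒ C over [I-1,I-2,II-1,II-2,II-3,II-4,II-5,III-1,III-2]: 4 consistent
S/I-1 un ·: SS|Ss
S/I-2 un ·: SS|Ss
S/II-1 un I-1×I-2: SS|Ss
S/II-2 un ·: SS|Ss
S/II-3 un I-1×I-2: SS|Ss
S/II-4 un ·: SS|Ss
S/II-5 un I-1×I-2: SS|Ss
S/III-1 un II-4×II-3: SS|Ss
S/III-2 un II-2×II-1: SS|Ss
⇒ S over [I-1,I-2,II-1,II-2,II-3,II-4,II-5,III-1,III-2]: 303 consistent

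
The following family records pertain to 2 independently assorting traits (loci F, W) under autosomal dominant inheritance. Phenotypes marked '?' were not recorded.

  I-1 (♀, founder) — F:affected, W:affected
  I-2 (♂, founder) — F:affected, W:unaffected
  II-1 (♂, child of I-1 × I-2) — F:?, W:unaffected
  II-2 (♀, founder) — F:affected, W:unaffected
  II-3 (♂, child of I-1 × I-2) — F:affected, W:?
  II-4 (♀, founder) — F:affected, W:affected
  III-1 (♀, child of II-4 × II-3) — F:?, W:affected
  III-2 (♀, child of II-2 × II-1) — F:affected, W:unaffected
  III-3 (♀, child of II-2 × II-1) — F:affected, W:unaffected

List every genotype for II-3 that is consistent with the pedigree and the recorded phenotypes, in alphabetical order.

F/I-1 aff ·: Ff|FF
F/I-2 aff ·: Ff|FF
F/II-1 ? I-1×I-2: ff|Ff|FF
F/II-2 aff ·: Ff|FF
F/II-3 aff I-1×I-2: Ff|FF
F/II-4 aff ·: Ff|FF
F/III-1 ? II-4×II-3: ff|Ff|FF
F/III-2 aff II-2×II-1: Ff|FF
F/III-3 aff II-2×II-1: Ff|FF
⇒ F over [I-1,I-2,II-1,II-2,II-3,II-4,III-1,III-2,III-3]: 343 consistent
W/I-1 aff ·: Ww
W/I-2 un ·: ww
W/II-1 un I-1×I-2: ww
W/II-2 un ·: ww
W/II-3 ? I-1×I-2: ww|Ww
W/II-4 aff ·: Ww|WW
W/III-1 aff II-4×II-3: Ww|WW
W/III-2 un II-2×II-1: ww
W/III-3 un II-2×II-1: ww
⇒ W over [I-1,I-2,II-1,II-2,II-3,II-4,III-1,III-2,III-3]: 6 consistent

II-3 ∈ {FF Ww, FF ww, Ff Ww, Ff ww}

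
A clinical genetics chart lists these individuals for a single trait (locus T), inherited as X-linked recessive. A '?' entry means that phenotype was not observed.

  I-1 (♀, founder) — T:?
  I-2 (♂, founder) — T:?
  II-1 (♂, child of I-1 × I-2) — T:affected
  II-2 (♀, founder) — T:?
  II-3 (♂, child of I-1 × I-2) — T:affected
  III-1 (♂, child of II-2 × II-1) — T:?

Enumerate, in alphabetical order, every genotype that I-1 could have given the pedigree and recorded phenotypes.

I-1 ∈ {X^TX^t, X^tX^t}

T/I-1 ? ·: X^TX^t|X^tX^t
T/I-2 ? ·: X^TY|X^tY
T/II-1 aff I-1×I-2: X^tY
T/II-2 ? ·: X^TX^T|X^TX^t|X^tX^t
T/II-3 aff I-1×I-2: X^tY
T/III-1 ? II-2×II-1: X^TY|X^tY
⇒ T over [I-1,I-2,II-1,II-2,II-3,III-1]: 16 consistent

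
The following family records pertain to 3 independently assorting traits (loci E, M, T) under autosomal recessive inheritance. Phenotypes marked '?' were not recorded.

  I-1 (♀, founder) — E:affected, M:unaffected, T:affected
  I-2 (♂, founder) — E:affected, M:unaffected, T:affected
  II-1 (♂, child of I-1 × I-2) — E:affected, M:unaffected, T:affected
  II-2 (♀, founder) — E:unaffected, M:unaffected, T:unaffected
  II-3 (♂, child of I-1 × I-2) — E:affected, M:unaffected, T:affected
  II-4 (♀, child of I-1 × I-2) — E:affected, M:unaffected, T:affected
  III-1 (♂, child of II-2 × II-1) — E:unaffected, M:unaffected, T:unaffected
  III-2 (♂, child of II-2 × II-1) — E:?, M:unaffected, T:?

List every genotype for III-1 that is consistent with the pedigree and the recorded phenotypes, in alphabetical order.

III-1 ∈ {Ee MM Tt, Ee Mm Tt}

E/I-1 aff ·: ee
E/I-2 aff ·: ee
E/II-1 aff I-1×I-2: ee
E/II-2 un ·: EE|Ee
E/II-3 aff I-1×I-2: ee
E/II-4 aff I-1×I-2: ee
E/III-1 un II-2×II-1: Ee
E/III-2 ? II-2×II-1: Ee|ee
⇒ E over [I-1,I-2,II-1,II-2,II-3,II-4,III-1,III-2]: 3 consistent
M/I-1 un ·: MM|Mm
M/I-2 un ·: MM|Mm
M/II-1 un I-1×I-2: MM|Mm
M/II-2 un ·: MM|Mm
M/II-3 un I-1×I-2: MM|Mm
M/II-4 un I-1×I-2: MM|Mm
M/III-1 un II-2×II-1: MM|Mm
M/III-2 un II-2×II-1: MM|Mm
⇒ M over [I-1,I-2,II-1,II-2,II-3,II-4,III-1,III-2]: 161 consistent
T/I-1 aff ·: tt
T/I-2 aff ·: tt
T/II-1 aff I-1×I-2: tt
T/II-2 un ·: TT|Tt
T/II-3 aff I-1×I-2: tt
T/II-4 aff I-1×I-2: tt
T/III-1 un II-2×II-1: Tt
T/III-2 ? II-2×II-1: Tt|tt
⇒ T over [I-1,I-2,II-1,II-2,II-3,II-4,III-1,III-2]: 3 consistent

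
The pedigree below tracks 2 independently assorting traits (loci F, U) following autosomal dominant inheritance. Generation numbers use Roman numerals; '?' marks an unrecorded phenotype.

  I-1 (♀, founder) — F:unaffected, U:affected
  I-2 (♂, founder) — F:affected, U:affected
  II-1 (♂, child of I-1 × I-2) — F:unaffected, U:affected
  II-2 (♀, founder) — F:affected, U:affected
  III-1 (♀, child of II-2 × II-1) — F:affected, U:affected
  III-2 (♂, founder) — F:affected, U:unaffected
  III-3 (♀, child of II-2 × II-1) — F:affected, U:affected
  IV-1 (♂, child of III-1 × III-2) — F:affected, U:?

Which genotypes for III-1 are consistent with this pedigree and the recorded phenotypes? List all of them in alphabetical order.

F/I-1 un ·: ff
F/I-2 aff ·: Ff
F/II-1 un I-1×I-2: ff
F/II-2 aff ·: Ff|FF
F/III-1 aff II-2×II-1: Ff
F/III-2 aff ·: Ff|FF
F/III-3 aff II-2×II-1: Ff
F/IV-1 aff III-1×III-2: Ff|FF
⇒ F over [I-1,I-2,II-1,II-2,III-1,III-2,III-3,IV-1]: 8 consistent
U/I-1 aff ·: Uu|UU
U/I-2 aff ·: Uu|UU
U/II-1 aff I-1×I-2: Uu|UU
U/II-2 aff ·: Uu|UU
U/III-1 aff II-2×II-1: Uu|UU
U/III-2 un ·: uu
U/III-3 aff II-2×II-1: Uu|UU
U/IV-1 ? III-1×III-2: uu|Uu
⇒ U over [I-1,I-2,II-1,II-2,III-1,III-2,III-3,IV-1]: 64 consistent

III-1 ∈ {Ff UU, Ff Uu}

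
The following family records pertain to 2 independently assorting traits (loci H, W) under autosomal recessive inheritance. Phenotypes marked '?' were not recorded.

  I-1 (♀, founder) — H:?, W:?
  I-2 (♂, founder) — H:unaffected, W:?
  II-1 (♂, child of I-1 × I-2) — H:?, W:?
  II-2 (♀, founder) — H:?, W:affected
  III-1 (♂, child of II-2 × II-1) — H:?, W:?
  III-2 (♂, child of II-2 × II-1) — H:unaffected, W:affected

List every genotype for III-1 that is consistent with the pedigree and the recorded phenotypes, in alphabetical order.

III-1 ∈ {HH Ww, HH ww, Hh Ww, Hh ww, hh Ww, hh ww}

H/I-1 ? ·: HH|Hh|hh
H/I-2 un ·: HH|Hh
H/II-1 ? I-1×I-2: HH|Hh|hh
H/II-2 ? ·: HH|Hh|hh
H/III-1 ? II-2×II-1: HH|Hh|hh
H/III-2 un II-2×II-1: HH|Hh
⇒ H over [I-1,I-2,II-1,II-2,III-1,III-2]: 90 consistent
W/I-1 ? ·: WW|Ww|ww
W/I-2 ? ·: WW|Ww|ww
W/II-1 ? I-1×I-2: Ww|ww
W/II-2 aff ·: ww
W/III-1 ? II-2×II-1: Ww|ww
W/III-2 aff II-2×II-1: ww
⇒ W over [I-1,I-2,II-1,II-2,III-1,III-2]: 18 consistent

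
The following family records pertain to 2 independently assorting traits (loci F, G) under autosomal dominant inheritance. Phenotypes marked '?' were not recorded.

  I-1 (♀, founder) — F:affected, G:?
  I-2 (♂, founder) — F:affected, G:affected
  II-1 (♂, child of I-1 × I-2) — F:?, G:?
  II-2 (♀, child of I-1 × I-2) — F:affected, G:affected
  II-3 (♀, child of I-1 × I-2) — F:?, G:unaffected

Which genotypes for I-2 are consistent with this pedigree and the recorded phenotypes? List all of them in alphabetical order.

F/I-1 aff ·: Ff|FF
F/I-2 aff ·: Ff|FF
F/II-1 ? I-1×I-2: ff|Ff|FF
F/II-2 aff I-1×I-2: Ff|FF
F/II-3 ? I-1×I-2: ff|Ff|FF
⇒ F over [I-1,I-2,II-1,II-2,II-3]: 35 consistent
G/I-1 ? ·: gg|Gg
G/I-2 aff ·: Gg
G/II-1 ? I-1×I-2: gg|Gg|GG
G/II-2 aff I-1×I-2: Gg|GG
G/II-3 un I-1×I-2: gg
⇒ G over [I-1,I-2,II-1,II-2,II-3]: 8 consistent

I-2 ∈ {FF Gg, Ff Gg}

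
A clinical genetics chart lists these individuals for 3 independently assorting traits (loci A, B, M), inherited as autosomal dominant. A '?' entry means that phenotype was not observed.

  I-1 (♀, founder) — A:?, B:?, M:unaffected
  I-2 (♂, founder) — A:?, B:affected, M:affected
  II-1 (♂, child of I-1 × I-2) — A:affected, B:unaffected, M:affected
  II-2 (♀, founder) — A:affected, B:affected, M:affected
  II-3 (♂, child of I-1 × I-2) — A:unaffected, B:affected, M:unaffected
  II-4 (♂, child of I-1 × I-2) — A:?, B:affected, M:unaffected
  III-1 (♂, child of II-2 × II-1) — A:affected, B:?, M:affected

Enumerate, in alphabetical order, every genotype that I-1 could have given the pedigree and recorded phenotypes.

I-1 ∈ {Aa Bb mm, Aa bb mm, aa Bb mm, aa bb mm}

A/I-1 ? ·: aa|Aa
A/I-2 ? ·: aa|Aa
A/II-1 aff I-1×I-2: Aa|AA
A/II-2 aff ·: Aa|AA
A/II-3 un I-1×I-2: aa
A/II-4 ? I-1×I-2: aa|Aa|AA
A/III-1 aff II-2×II-1: Aa|AA
⇒ A over [I-1,I-2,II-1,II-2,II-3,II-4,III-1]: 37 consistent
B/I-1 ? ·: bb|Bb
B/I-2 aff ·: Bb
B/II-1 un I-1×I-2: bb
B/II-2 aff ·: Bb|BB
B/II-3 aff I-1×I-2: Bb|BB
B/II-4 aff I-1×I-2: Bb|BB
B/III-1 ? II-2×II-1: bb|Bb
⇒ B over [I-1,I-2,II-1,II-2,II-3,II-4,III-1]: 15 consistent
M/I-1 un ·: mm
M/I-2 aff ·: Mm
M/II-1 aff I-1×I-2: Mm
M/II-2 aff ·: Mm|MM
M/II-3 un I-1×I-2: mm
M/II-4 un I-1×I-2: mm
M/III-1 aff II-2×II-1: Mm|MM
⇒ M over [I-1,I-2,II-1,II-2,II-3,II-4,III-1]: 4 consistent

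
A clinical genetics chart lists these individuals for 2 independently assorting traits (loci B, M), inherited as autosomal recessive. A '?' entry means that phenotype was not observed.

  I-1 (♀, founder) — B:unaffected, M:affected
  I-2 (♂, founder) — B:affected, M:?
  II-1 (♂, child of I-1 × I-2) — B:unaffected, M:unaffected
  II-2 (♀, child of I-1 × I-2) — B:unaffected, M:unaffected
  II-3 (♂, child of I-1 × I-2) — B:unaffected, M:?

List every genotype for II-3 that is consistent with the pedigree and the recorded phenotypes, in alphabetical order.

II-3 ∈ {Bb Mm, Bb mm}

B/I-1 un ·: BB|Bb
B/I-2 aff ·: bb
B/II-1 un I-1×I-2: Bb
B/II-2 un I-1×I-2: Bb
B/II-3 un I-1×I-2: Bb
⇒ B over [I-1,I-2,II-1,II-2,II-3]: 2 consistent
M/I-1 aff ·: mm
M/I-2 ? ·: MM|Mm
M/II-1 un I-1×I-2: Mm
M/II-2 un I-1×I-2: Mm
M/II-3 ? I-1×I-2: Mm|mm
⇒ M over [I-1,I-2,II-1,II-2,II-3]: 3 consistent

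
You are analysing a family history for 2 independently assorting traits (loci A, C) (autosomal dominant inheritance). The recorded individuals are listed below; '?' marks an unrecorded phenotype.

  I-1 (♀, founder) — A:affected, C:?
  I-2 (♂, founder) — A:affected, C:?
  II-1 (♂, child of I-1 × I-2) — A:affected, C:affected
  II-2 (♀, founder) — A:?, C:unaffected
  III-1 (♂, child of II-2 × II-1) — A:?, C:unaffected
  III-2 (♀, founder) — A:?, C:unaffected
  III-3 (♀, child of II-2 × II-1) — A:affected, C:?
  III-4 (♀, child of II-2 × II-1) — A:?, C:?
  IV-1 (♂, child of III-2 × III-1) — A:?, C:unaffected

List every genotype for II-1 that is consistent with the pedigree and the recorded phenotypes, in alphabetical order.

A/I-1 aff ·: Aa|AA
A/I-2 aff ·: Aa|AA
A/II-1 aff I-1×I-2: Aa|AA
A/II-2 ? ·: aa|Aa|AA
A/III-1 ? II-2×II-1: aa|Aa|AA
A/III-2 ? ·: aa|Aa|AA
A/III-3 aff II-2×II-1: Aa|AA
A/III-4 ? II-2×II-1: aa|Aa|AA
A/IV-1 ? III-2×III-1: aa|Aa|AA
⇒ A over [I-1,I-2,II-1,II-2,III-1,III-2,III-3,III-4,IV-1]: 688 consistent
C/I-1 ? ·: cc|Cc|CC
C/I-2 ? ·: cc|Cc|CC
C/II-1 aff I-1×I-2: Cc
C/II-2 un ·: cc
C/III-1 un II-2×II-1: cc
C/III-2 un ·: cc
C/III-3 ? II-2×II-1: cc|Cc
C/III-4 ? II-2×II-1: cc|Cc
C/IV-1 un III-2×III-1: cc
⇒ C over [I-1,I-2,II-1,II-2,III-1,III-2,III-3,III-4,IV-1]: 28 consistent

II-1 ∈ {AA Cc, Aa Cc}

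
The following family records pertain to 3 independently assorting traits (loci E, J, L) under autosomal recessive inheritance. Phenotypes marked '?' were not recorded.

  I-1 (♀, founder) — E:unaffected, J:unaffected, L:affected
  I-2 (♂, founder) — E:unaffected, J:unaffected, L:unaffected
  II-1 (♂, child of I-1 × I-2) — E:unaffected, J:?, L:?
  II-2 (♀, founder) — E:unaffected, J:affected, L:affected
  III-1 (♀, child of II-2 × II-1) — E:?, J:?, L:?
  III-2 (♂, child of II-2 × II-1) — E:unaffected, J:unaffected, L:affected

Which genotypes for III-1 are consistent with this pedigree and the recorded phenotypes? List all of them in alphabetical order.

III-1 ∈ {EE Jj Ll, EE Jj ll, EE jj Ll, EE jj ll, Ee Jj Ll, Ee Jj ll, Ee jj Ll, Ee jj ll, ee Jj Ll, ee Jj ll, ee jj Ll, ee jj ll}

E/I-1 un ·: EE|Ee
E/I-2 un ·: EE|Ee
E/II-1 un I-1×I-2: EE|Ee
E/II-2 un ·: EE|Ee
E/III-1 ? II-2×II-1: EE|Ee|ee
E/III-2 un II-2×II-1: EE|Ee
⇒ E over [I-1,I-2,II-1,II-2,III-1,III-2]: 50 consistent
J/I-1 un ·: JJ|Jj
J/I-2 un ·: JJ|Jj
J/II-1 ? I-1×I-2: JJ|Jj
J/II-2 aff ·: jj
J/III-1 ? II-2×II-1: Jj|jj
J/III-2 un II-2×II-1: Jj
⇒ J over [I-1,I-2,II-1,II-2,III-1,III-2]: 10 consistent
L/I-1 aff ·: ll
L/I-2 un ·: LL|Ll
L/II-1 ? I-1×I-2: Ll|ll
L/II-2 aff ·: ll
L/III-1 ? II-2×II-1: Ll|ll
L/III-2 aff II-2×II-1: ll
⇒ L over [I-1,I-2,II-1,II-2,III-1,III-2]: 5 consistent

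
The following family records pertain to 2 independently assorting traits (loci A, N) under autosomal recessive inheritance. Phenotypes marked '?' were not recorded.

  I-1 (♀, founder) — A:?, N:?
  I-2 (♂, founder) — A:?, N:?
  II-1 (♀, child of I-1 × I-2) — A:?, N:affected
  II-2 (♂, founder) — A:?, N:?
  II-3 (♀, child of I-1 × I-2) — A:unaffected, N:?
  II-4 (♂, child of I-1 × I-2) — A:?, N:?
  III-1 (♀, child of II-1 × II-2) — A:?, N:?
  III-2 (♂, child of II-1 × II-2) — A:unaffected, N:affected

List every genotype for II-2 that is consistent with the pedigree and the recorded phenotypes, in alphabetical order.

II-2 ∈ {AA Nn, AA nn, Aa Nn, Aa nn, aa Nn, aa nn}

A/I-1 ? ·: AA|Aa|aa
A/I-2 ? ·: AA|Aa|aa
A/II-1 ? I-1×I-2: AA|Aa|aa
A/II-2 ? ·: AA|Aa|aa
A/II-3 un I-1×I-2: AA|Aa
A/II-4 ? I-1×I-2: AA|Aa|aa
A/III-1 ? II-1×II-2: AA|Aa|aa
A/III-2 un II-1×II-2: AA|Aa
⇒ A over [I-1,I-2,II-1,II-2,II-3,II-4,III-1,III-2]: 360 consistent
N/I-1 ? ·: Nn|nn
N/I-2 ? ·: Nn|nn
N/II-1 aff I-1×I-2: nn
N/II-2 ? ·: Nn|nn
N/II-3 ? I-1×I-2: NN|Nn|nn
N/II-4 ? I-1×I-2: NN|Nn|nn
N/III-1 ? II-1×II-2: Nn|nn
N/III-2 aff II-1×II-2: nn
⇒ N over [I-1,I-2,II-1,II-2,II-3,II-4,III-1,III-2]: 54 consistent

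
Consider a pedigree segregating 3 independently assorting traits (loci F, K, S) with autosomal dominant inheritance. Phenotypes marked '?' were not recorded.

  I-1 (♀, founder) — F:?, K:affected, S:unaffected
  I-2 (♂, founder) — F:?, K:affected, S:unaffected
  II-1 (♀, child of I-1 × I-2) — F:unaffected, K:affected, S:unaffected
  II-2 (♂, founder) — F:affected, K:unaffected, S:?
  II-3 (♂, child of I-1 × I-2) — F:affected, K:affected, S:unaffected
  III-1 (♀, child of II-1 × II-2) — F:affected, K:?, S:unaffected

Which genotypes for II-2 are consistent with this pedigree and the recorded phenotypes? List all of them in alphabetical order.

F/I-1 ? ·: ff|Ff
F/I-2 ? ·: ff|Ff
F/II-1 un I-1×I-2: ff
F/II-2 aff ·: Ff|FF
F/II-3 aff I-1×I-2: Ff|FF
F/III-1 aff II-1×II-2: Ff
⇒ F over [I-1,I-2,II-1,II-2,II-3,III-1]: 8 consistent
K/I-1 aff ·: Kk|KK
K/I-2 aff ·: Kk|KK
K/II-1 aff I-1×I-2: Kk|KK
K/II-2 un ·: kk
K/II-3 aff I-1×I-2: Kk|KK
K/III-1 ? II-1×II-2: kk|Kk
⇒ K over [I-1,I-2,II-1,II-2,II-3,III-1]: 19 consistent
S/I-1 un ·: ss
S/I-2 un ·: ss
S/II-1 un I-1×I-2: ss
S/II-2 ? ·: ss|Ss
S/II-3 un I-1×I-2: ss
S/III-1 un II-1×II-2: ss
⇒ S over [I-1,I-2,II-1,II-2,II-3,III-1]: 2 consistent

II-2 ∈ {FF kk Ss, FF kk ss, Ff kk Ss, Ff kk ss}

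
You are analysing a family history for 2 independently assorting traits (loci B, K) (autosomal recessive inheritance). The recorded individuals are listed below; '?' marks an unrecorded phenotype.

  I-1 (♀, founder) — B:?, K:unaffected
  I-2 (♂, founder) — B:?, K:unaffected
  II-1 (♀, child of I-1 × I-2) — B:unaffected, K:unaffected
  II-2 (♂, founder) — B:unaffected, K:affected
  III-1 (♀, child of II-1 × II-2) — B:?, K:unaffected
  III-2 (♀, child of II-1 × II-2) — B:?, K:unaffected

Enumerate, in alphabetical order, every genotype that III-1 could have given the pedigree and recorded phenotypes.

III-1 ∈ {BB Kk, Bb Kk, bb Kk}

B/I-1 ? ·: BB|Bb|bb
B/I-2 ? ·: BB|Bb|bb
B/II-1 un I-1×I-2: BB|Bb
B/II-2 un ·: BB|Bb
B/III-1 ? II-1×II-2: BB|Bb|bb
B/III-2 ? II-1×II-2: BB|Bb|bb
⇒ B over [I-1,I-2,II-1,II-2,III-1,III-2]: 111 consistent
K/I-1 un ·: KK|Kk
K/I-2 un ·: KK|Kk
K/II-1 un I-1×I-2: KK|Kk
K/II-2 aff ·: kk
K/III-1 un II-1×II-2: Kk
K/III-2 un II-1×II-2: Kk
⇒ K over [I-1,I-2,II-1,II-2,III-1,III-2]: 7 consistent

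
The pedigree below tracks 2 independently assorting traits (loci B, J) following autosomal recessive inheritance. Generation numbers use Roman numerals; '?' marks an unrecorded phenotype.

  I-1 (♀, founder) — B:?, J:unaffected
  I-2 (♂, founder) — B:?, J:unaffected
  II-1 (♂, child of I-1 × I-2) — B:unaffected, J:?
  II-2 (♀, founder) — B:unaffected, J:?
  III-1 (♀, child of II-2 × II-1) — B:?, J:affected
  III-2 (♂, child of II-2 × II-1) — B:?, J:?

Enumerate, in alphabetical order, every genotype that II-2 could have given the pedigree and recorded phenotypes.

B/I-1 ? ·: BB|Bb|bb
B/I-2 ? ·: BB|Bb|bb
B/II-1 un I-1×I-2: BB|Bb
B/II-2 un ·: BB|Bb
B/III-1 ? II-2×II-1: BB|Bb|bb
B/III-2 ? II-2×II-1: BB|Bb|bb
⇒ B over [I-1,I-2,II-1,II-2,III-1,III-2]: 111 consistent
J/I-1 un ·: JJ|Jj
J/I-2 un ·: JJ|Jj
J/II-1 ? I-1×I-2: Jj|jj
J/II-2 ? ·: Jj|jj
J/III-1 aff II-2×II-1: jj
J/III-2 ? II-2×II-1: JJ|Jj|jj
⇒ J over [I-1,I-2,II-1,II-2,III-1,III-2]: 18 consistent

II-2 ∈ {BB Jj, BB jj, Bb Jj, Bb jj}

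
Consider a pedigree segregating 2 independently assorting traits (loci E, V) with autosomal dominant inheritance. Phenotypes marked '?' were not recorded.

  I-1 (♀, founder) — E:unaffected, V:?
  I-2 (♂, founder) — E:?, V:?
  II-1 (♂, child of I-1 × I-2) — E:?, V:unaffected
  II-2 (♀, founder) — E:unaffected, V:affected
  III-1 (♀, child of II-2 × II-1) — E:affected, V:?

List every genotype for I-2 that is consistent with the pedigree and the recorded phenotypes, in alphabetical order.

E/I-1 un ·: ee
E/I-2 ? ·: Ee|EE
E/II-1 ? I-1×I-2: Ee
E/II-2 un ·: ee
E/III-1 aff II-2×II-1: Ee
⇒ E over [I-1,I-2,II-1,II-2,III-1]: 2 consistent
V/I-1 ? ·: vv|Vv
V/I-2 ? ·: vv|Vv
V/II-1 un I-1×I-2: vv
V/II-2 aff ·: Vv|VV
V/III-1 ? II-2×II-1: vv|Vv
⇒ V over [I-1,I-2,II-1,II-2,III-1]: 12 consistent

I-2 ∈ {EE Vv, EE vv, Ee Vv, Ee vv}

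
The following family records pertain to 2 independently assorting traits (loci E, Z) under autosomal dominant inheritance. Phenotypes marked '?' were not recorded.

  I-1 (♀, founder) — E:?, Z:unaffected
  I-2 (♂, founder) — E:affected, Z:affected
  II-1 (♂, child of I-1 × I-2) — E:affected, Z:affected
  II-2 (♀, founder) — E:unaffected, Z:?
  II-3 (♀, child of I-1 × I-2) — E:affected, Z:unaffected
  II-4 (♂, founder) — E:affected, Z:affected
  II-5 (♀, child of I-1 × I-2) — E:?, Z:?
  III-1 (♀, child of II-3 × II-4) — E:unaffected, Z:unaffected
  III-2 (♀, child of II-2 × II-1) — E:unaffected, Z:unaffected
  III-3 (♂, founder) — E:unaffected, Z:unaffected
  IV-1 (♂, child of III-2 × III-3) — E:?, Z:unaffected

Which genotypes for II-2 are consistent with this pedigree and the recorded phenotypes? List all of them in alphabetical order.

E/I-1 ? ·: ee|Ee|EE
E/I-2 aff ·: Ee|EE
E/II-1 aff I-1×I-2: Ee
E/II-2 un ·: ee
E/II-3 aff I-1×I-2: Ee
E/II-4 aff ·: Ee
E/II-5 ? I-1×I-2: ee|Ee|EE
E/III-1 un II-3×II-4: ee
E/III-2 un II-2×II-1: ee
E/III-3 un ·: ee
E/IV-1 ? III-2×III-3: ee
⇒ E over [I-1,I-2,II-1,II-2,II-3,II-4,II-5,III-1,III-2,III-3,IV-1]: 10 consistent
Z/I-1 un ·: zz
Z/I-2 aff ·: Zz
Z/II-1 aff I-1×I-2: Zz
Z/II-2 ? ·: zz|Zz
Z/II-3 un I-1×I-2: zz
Z/II-4 aff ·: Zz
Z/II-5 ? I-1×I-2: zz|Zz
Z/III-1 un II-3×II-4: zz
Z/III-2 un II-2×II-1: zz
Z/III-3 un ·: zz
Z/IV-1 un III-2×III-3: zz
⇒ Z over [I-1,I-2,II-1,II-2,II-3,II-4,II-5,III-1,III-2,III-3,IV-1]: 4 consistent

II-2 ∈ {ee Zz, ee zz}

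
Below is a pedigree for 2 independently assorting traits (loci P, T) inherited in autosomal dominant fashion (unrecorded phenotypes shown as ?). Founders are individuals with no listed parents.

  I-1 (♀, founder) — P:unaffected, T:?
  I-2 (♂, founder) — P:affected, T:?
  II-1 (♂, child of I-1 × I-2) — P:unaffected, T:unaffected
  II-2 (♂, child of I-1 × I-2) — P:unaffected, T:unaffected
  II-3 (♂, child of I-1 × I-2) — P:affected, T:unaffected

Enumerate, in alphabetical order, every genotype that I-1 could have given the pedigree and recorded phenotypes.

P/I-1 un ·: pp
P/I-2 aff ·: Pp
P/II-1 un I-1×I-2: pp
P/II-2 un I-1×I-2: pp
P/II-3 aff I-1×I-2: Pp
⇒ P over [I-1,I-2,II-1,II-2,II-3]: 1 consistent
T/I-1 ? ·: tt|Tt
T/I-2 ? ·: tt|Tt
T/II-1 un I-1×I-2: tt
T/II-2 un I-1×I-2: tt
T/II-3 un I-1×I-2: tt
⇒ T over [I-1,I-2,II-1,II-2,II-3]: 4 consistent

I-1 ∈ {pp Tt, pp tt}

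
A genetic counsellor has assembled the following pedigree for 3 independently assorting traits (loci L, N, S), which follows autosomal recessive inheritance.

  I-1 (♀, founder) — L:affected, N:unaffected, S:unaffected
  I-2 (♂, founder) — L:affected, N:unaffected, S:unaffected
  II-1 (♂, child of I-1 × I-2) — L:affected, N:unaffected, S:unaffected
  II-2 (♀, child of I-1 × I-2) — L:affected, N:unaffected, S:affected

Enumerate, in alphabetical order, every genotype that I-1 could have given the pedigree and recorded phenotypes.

I-1 ∈ {ll NN Ss, ll Nn Ss}

L/I-1 aff ·: ll
L/I-2 aff ·: ll
L/II-1 aff I-1×I-2: ll
L/II-2 aff I-1×I-2: ll
⇒ L over [I-1,I-2,II-1,II-2]: 1 consistent
N/I-1 un ·: NN|Nn
N/I-2 un ·: NN|Nn
N/II-1 un I-1×I-2: NN|Nn
N/II-2 un I-1×I-2: NN|Nn
⇒ N over [I-1,I-2,II-1,II-2]: 13 consistent
S/I-1 un ·: Ss
S/I-2 un ·: Ss
S/II-1 un I-1×I-2: SS|Ss
S/II-2 aff I-1×I-2: ss
⇒ S over [I-1,I-2,II-1,II-2]: 2 consistent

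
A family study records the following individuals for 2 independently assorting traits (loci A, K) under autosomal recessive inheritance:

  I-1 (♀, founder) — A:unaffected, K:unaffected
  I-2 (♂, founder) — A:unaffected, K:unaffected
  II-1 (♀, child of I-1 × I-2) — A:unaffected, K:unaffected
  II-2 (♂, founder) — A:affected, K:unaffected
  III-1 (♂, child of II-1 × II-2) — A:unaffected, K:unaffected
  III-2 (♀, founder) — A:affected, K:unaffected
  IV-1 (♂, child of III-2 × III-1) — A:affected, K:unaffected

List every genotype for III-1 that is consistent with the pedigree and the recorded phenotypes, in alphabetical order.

A/I-1 un ·: AA|Aa
A/I-2 un ·: AA|Aa
A/II-1 un I-1×I-2: AA|Aa
A/II-2 aff ·: aa
A/III-1 un II-1×II-2: Aa
A/III-2 aff ·: aa
A/IV-1 aff III-2×III-1: aa
⇒ A over [I-1,I-2,II-1,II-2,III-1,III-2,IV-1]: 7 consistent
K/I-1 un ·: KK|Kk
K/I-2 un ·: KK|Kk
K/II-1 un I-1×I-2: KK|Kk
K/II-2 un ·: KK|Kk
K/III-1 un II-1×II-2: KK|Kk
K/III-2 un ·: KK|Kk
K/IV-1 un III-2×III-1: KK|Kk
⇒ K over [I-1,I-2,II-1,II-2,III-1,III-2,IV-1]: 82 consistent

III-1 ∈ {Aa KK, Aa Kk}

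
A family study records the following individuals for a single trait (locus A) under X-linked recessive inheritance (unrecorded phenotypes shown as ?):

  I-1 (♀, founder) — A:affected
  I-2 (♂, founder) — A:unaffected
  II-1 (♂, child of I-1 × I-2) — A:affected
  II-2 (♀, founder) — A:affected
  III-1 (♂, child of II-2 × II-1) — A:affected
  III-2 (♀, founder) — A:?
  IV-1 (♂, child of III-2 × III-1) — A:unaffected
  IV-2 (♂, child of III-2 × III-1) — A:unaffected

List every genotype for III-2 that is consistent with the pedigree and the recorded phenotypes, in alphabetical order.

A/I-1 aff ·: X^aX^a
A/I-2 un ·: X^AY
A/II-1 aff I-1×I-2: X^aY
A/II-2 aff ·: X^aX^a
A/III-1 aff II-2×II-1: X^aY
A/III-2 ? ·: X^AX^A|X^AX^a
A/IV-1 un III-2×III-1: X^AY
A/IV-2 un III-2×III-1: X^AY
⇒ A over [I-1,I-2,II-1,II-2,III-1,III-2,IV-1,IV-2]: 2 consistent

III-2 ∈ {X^AX^A, X^AX^a}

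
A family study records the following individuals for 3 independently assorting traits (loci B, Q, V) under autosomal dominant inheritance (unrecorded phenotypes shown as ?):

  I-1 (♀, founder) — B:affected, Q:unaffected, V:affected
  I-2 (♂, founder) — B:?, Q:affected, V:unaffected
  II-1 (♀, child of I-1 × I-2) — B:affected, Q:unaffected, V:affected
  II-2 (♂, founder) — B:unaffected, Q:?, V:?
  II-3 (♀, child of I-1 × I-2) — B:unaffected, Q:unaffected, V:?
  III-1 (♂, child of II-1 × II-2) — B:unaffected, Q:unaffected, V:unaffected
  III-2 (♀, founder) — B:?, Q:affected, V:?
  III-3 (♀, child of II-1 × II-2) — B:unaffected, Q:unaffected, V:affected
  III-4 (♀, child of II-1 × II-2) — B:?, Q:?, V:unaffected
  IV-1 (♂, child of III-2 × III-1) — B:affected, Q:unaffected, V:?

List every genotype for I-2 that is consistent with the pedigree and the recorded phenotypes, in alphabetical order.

B/I-1 aff ·: Bb
B/I-2 ? ·: bb|Bb
B/II-1 aff I-1×I-2: Bb
B/II-2 un ·: bb
B/II-3 un I-1×I-2: bb
B/III-1 un II-1×II-2: bb
B/III-2 ? ·: Bb|BB
B/III-3 un II-1×II-2: bb
B/III-4 ? II-1×II-2: bb|Bb
B/IV-1 aff III-2×III-1: Bb
⇒ B over [I-1,I-2,II-1,II-2,II-3,III-1,III-2,III-3,III-4,IV-1]: 8 consistent
Q/I-1 un ·: qq
Q/I-2 aff ·: Qq
Q/II-1 un I-1×I-2: qq
Q/II-2 ? ·: qq|Qq
Q/II-3 un I-1×I-2: qq
Q/III-1 un II-1×II-2: qq
Q/III-2 aff ·: Qq
Q/III-3 un II-1×II-2: qq
Q/III-4 ? II-1×II-2: qq|Qq
Q/IV-1 un III-2×III-1: qq
⇒ Q over [I-1,I-2,II-1,II-2,II-3,III-1,III-2,III-3,III-4,IV-1]: 3 consistent
V/I-1 aff ·: Vv|VV
V/I-2 un ·: vv
V/II-1 aff I-1×I-2: Vv
V/II-2 ? ·: vv|Vv
V/II-3 ? I-1×I-2: vv|Vv
V/III-1 un II-1×II-2: vv
V/III-2 ? ·: vv|Vv|VV
V/III-3 aff II-1×II-2: Vv|VV
V/III-4 un II-1×II-2: vv
V/IV-1 ? III-2×III-1: vv|Vv
⇒ V over [I-1,I-2,II-1,II-2,II-3,III-1,III-2,III-3,III-4,IV-1]: 36 consistent

I-2 ∈ {Bb Qq vv, bb Qq vv}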